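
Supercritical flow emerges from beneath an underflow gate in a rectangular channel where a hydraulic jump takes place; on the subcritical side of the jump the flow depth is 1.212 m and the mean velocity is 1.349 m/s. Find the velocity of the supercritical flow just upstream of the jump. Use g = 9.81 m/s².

V₁ = 5.490 m/s

Fr₂ = V₂/√(g·y₂) = 1.349/√(9.81×1.212) = 0.3912.
Applying the sequent-depth relation in reverse, y₁/y₂ = ½[√(1 + 8Fr₂²) − 1] = ½[√2.2245 − 1] = 0.2457.
y₁ = 0.2457 × 1.212 = 0.2978 m.
V₁ = q/y₁ = 1.635/0.2978 = 5.490 m/s.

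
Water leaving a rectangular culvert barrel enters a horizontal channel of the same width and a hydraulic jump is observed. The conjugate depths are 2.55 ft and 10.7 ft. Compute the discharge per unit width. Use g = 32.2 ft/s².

q = 76.3 ft²/s

For a rectangular channel the momentum equation gives q² = ½·g·y₁·y₂·(y₁ + y₂) = ½×32.2×2.55×10.7×13.2 = 5821.
q = √5821 = 76.3 ft²/s.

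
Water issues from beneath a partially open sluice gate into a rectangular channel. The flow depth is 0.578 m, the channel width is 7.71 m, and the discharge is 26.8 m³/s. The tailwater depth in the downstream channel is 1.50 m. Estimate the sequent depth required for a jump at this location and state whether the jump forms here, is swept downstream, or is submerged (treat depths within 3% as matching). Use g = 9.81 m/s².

y₂ = 1.80 m; the jump is swept downstream

q = Q/b = 26.8/7.71 = 3.48 m²/s; V₁ = q/y₁ = 6.01 m/s. Fr₁ = V₁/√(g·y₁) = 2.53.
By Bélanger, y₂/y₁ = ½[√(1 + 8Fr₁²) − 1] = ½[√52.03 − 1] = 3.11.
y₂ = 3.11 × 0.578 = 1.80 m.
Tailwater y_tw = 1.50 m: y_tw < y₂, so the jump is swept downstream.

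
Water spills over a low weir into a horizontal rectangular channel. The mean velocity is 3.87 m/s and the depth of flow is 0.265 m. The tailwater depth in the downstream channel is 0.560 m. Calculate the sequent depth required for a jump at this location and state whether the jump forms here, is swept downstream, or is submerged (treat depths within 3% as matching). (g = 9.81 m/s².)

Fr₁ = V₁/√(g·y₁) = 3.87/√(9.81×0.265) = 2.40.
From the momentum equation for a rectangular channel, y₂/y₁ = ½[√(1 + 8Fr₁²) − 1] = ½[√47.09 − 1] = 2.93.
y₂ = 2.93 × 0.265 = 0.777 m.
Tailwater y_tw = 0.560 m: y_tw < y₂, so the jump is swept downstream.

y₂ = 0.777 m; the jump is swept downstream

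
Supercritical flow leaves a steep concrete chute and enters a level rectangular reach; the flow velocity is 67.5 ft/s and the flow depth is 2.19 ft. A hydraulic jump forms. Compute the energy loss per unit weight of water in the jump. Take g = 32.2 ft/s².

ΔE = 48.5 ft

Fr₁ = V₁/√(g·y₁) = 67.5/√(32.2×2.19) = 8.04.
Conjugate-depth relation: y₂/y₁ = ½[√(1 + 8Fr₁²) − 1] = ½[√517.9 − 1] = 10.9.
y₂ = 10.9 × 2.19 = 23.8 ft.
q = V₁·y₁ = 67.5 × 2.19 = 148 ft²/s. V₂ = q/y₂ = 148/23.8 = 6.20 ft/s. E₁ = y₁ + V₁²/2g = 72.9 ft; E₂ = y₂ + V₂²/2g = 24.4 ft. ΔE = E₁ − E₂ = 48.5 ft.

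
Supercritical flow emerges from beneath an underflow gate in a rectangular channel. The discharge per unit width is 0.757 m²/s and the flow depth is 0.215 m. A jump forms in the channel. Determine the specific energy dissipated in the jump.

V₁ = q/y₁ = 0.757/0.215 = 3.52 m/s. Fr₁ = V₁/√(g·y₁) = 3.52/√(9.81×0.215) = 2.42.
From the momentum equation for a rectangular channel, y₂/y₁ = ½[√(1 + 8Fr₁²) − 1] = ½[√48.02 − 1] = 2.96.
y₂ = 2.96 × 0.215 = 0.637 m.
Head loss: ΔE = (y₂ − y₁)³/(4y₁y₂) = (0.637 − 0.215)³/(4×0.215×0.637) = 0.0754/0.548 = 0.138 m.

ΔE = 0.138 m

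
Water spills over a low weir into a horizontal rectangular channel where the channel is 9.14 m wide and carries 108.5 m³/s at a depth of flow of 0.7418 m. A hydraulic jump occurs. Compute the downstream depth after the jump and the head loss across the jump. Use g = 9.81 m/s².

y₂ = 5.863 m; ΔE = 7.722 m

q = Q/b = 108.5/9.14 = 11.87 m²/s; V₁ = q/y₁ = 16.00 m/s. Fr₁ = V₁/√(g·y₁) = 5.932.
By Bélanger, y₂/y₁ = ½[√(1 + 8Fr₁²) − 1] = ½[√282.53 − 1] = 7.904.
y₂ = 7.904 × 0.7418 = 5.863 m.
Head loss: ΔE = (y₂ − y₁)³/(4y₁y₂) = (5.863 − 0.7418)³/(4×0.7418×5.863) = 134.3/17.40 = 7.722 m.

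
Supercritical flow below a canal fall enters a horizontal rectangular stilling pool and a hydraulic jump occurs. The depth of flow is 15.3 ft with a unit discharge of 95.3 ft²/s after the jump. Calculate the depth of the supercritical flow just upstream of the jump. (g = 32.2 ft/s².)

V₂ = q/y₂ = 95.3/15.3 = 6.23 ft/s; Fr₂ = V₂/√(g·y₂) = 0.281.
Applying the sequent-depth relation in reverse, y₁/y₂ = ½[√(1 + 8Fr₂²) − 1] = ½[√1.630 − 1] = 0.138.
y₁ = 0.138 × 15.3 = 2.12 ft.

y₁ = 2.12 ft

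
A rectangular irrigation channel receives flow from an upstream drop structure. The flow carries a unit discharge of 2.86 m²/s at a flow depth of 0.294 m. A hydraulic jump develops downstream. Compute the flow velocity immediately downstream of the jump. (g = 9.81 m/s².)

V₂ = 1.28 m/s

V₁ = q/y₁ = 2.86/0.294 = 9.73 m/s. Fr₁ = V₁/√(g·y₁) = 9.73/√(9.81×0.294) = 5.73.
From the momentum equation for a rectangular channel, y₂/y₁ = ½[√(1 + 8Fr₁²) − 1] = ½[√263.5 − 1] = 7.62.
y₂ = 7.62 × 0.294 = 2.24 m.
V₂ = q/y₂ = 2.86/2.24 = 1.28 m/s.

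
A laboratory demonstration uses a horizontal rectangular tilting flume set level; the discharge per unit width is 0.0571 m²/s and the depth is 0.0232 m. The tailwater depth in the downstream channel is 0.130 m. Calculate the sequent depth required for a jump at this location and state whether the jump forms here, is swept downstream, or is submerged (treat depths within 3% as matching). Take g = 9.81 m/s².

V₁ = q/y₁ = 0.0571/0.0232 = 2.46 m/s. Fr₁ = V₁/√(g·y₁) = 2.46/√(9.81×0.0232) = 5.16.
Bélanger equation: y₂/y₁ = ½[√(1 + 8Fr₁²) − 1] = ½[√213.9 − 1] = 6.81.
y₂ = 6.81 × 0.0232 = 0.158 m.
Tailwater y_tw = 0.130 m: y_tw < y₂, so the jump is swept downstream.

y₂ = 0.158 m; the jump is swept downstream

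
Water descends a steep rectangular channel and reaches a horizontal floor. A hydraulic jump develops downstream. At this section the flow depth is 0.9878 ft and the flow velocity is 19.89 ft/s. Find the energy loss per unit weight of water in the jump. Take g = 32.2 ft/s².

ΔE = 2.372 ft

Fr₁ = V₁/√(g·y₁) = 19.89/√(32.2×0.9878) = 3.527.
Sequent-depth ratio: y₂/y₁ = ½[√(1 + 8Fr₁²) − 1] = ½[√100.50 − 1] = 4.513.
y₂ = 4.513 × 0.9878 = 4.457 ft.
Head loss: ΔE = (y₂ − y₁)³/(4y₁y₂) = (4.457 − 0.9878)³/(4×0.9878×4.457) = 41.77/17.61 = 2.372 ft.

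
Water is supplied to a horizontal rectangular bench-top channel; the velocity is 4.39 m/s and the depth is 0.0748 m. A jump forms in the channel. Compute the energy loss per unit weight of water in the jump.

Fr₁ = V₁/√(g·y₁) = 4.39/√(9.81×0.0748) = 5.12.
By Bélanger, y₂/y₁ = ½[√(1 + 8Fr₁²) − 1] = ½[√211.1 − 1] = 6.76.
y₂ = 6.76 × 0.0748 = 0.506 m.
Head loss: ΔE = (y₂ − y₁)³/(4y₁y₂) = (0.506 − 0.0748)³/(4×0.0748×0.506) = 0.0802/0.151 = 0.530 m.

ΔE = 0.530 m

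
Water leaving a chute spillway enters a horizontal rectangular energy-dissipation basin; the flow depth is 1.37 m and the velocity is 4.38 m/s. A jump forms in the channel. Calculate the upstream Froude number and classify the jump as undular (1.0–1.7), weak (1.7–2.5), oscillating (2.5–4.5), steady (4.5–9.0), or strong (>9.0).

Fr₁ = V₁/√(g·y₁) = 4.38/√(9.81×1.37) = 1.19.
Fr₁ = 1.19 lies in the undular range.

Fr₁ = 1.19; undular jump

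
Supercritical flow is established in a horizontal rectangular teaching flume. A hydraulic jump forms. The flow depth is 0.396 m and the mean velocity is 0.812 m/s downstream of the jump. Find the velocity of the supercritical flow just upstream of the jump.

Fr₂ = V₂/√(g·y₂) = 0.812/√(9.81×0.396) = 0.412.
Applying the sequent-depth relation in reverse, y₁/y₂ = ½[√(1 + 8Fr₂²) − 1] = ½[√2.358 − 1] = 0.268.
y₁ = 0.268 × 0.396 = 0.106 m.
V₁ = q/y₁ = 0.322/0.106 = 3.03 m/s.

V₁ = 3.03 m/s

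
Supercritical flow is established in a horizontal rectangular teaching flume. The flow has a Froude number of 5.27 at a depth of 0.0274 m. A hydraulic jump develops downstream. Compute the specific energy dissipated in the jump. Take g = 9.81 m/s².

Fr₁ = 5.27 (given).
By Bélanger, y₂/y₁ = ½[√(1 + 8Fr₁²) − 1] = ½[√223.2 − 1] = 6.97.
y₂ = 6.97 × 0.0274 = 0.191 m.
Head loss: ΔE = (y₂ − y₁)³/(4y₁y₂) = (0.191 − 0.0274)³/(4×0.0274×0.191) = 0.00438/0.0209 = 0.209 m.

ΔE = 0.209 m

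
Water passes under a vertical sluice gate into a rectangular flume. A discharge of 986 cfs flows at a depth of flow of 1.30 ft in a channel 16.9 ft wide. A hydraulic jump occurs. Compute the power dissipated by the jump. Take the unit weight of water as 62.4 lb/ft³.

q = Q/b = 986/16.9 = 58.3 ft²/s; V₁ = q/y₁ = 44.9 ft/s. Fr₁ = V₁/√(g·y₁) = 6.94.
Bélanger equation: y₂/y₁ = ½[√(1 + 8Fr₁²) − 1] = ½[√385.9 − 1] = 9.32.
y₂ = 9.32 × 1.30 = 12.1 ft.
V₂ = q/y₂ = 58.3/12.1 = 4.81 ft/s. E₁ = y₁ + V₁²/2g = 32.6 ft; E₂ = y₂ + V₂²/2g = 12.5 ft. ΔE = E₁ − E₂ = 20.1 ft.
P = γ·Q·ΔE/550 = 62.4 × 986 × 20.1 / 550 = 2248 hp.

P = 2248 hp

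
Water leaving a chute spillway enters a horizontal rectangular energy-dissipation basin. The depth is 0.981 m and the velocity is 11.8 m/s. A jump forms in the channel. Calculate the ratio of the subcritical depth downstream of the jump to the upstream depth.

y₂/y₁ = 4.90

Fr₁ = V₁/√(g·y₁) = 11.8/√(9.81×0.981) = 3.80.
By Bélanger, y₂/y₁ = ½[√(1 + 8Fr₁²) − 1] = ½[√116.7 − 1] = 4.90.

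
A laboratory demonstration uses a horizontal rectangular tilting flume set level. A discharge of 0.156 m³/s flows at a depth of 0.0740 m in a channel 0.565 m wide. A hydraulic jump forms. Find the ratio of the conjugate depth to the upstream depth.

q = Q/b = 0.156/0.565 = 0.276 m²/s; V₁ = q/y₁ = 3.73 m/s. Fr₁ = V₁/√(g·y₁) = 4.38.
Conjugate-depth relation: y₂/y₁ = ½[√(1 + 8Fr₁²) − 1] = ½[√154.4 − 1] = 5.71.

y₂/y₁ = 5.71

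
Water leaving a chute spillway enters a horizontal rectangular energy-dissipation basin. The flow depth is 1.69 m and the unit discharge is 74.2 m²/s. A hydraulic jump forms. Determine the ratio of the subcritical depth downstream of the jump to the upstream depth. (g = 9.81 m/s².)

V₁ = q/y₁ = 74.2/1.69 = 43.9 m/s. Fr₁ = V₁/√(g·y₁) = 43.9/√(9.81×1.69) = 10.8.
From the momentum equation for a rectangular channel, y₂/y₁ = ½[√(1 + 8Fr₁²) − 1] = ½[√931.2 − 1] = 14.8.

y₂/y₁ = 14.8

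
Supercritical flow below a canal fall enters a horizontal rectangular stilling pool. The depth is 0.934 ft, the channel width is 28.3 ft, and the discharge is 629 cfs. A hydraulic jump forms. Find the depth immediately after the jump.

q = Q/b = 629/28.3 = 22.2 ft²/s; V₁ = q/y₁ = 23.8 ft/s. Fr₁ = V₁/√(g·y₁) = 4.34.
Bélanger equation: y₂/y₁ = ½[√(1 + 8Fr₁²) − 1] = ½[√151.6 − 1] = 5.66.
y₂ = 5.66 × 0.934 = 5.28 ft.

y₂ = 5.28 ft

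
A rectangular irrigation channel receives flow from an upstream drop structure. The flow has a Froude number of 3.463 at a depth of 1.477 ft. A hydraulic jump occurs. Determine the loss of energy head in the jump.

ΔE = 3.348 ft

Fr₁ = 3.463 (given).
Conjugate-depth relation: y₂/y₁ = ½[√(1 + 8Fr₁²) − 1] = ½[√96.939 − 1] = 4.423.
y₂ = 4.423 × 1.477 = 6.533 ft.
V₁ = Fr₁·√(g·y₁) = 3.463×√(32.2×1.477) = 23.88 ft/s; q = V₁·y₁ = 35.27 ft²/s. V₂ = q/y₂ = 35.27/6.533 = 5.400 ft/s. E₁ = y₁ + V₁²/2g = 10.33 ft; E₂ = y₂ + V₂²/2g = 6.985 ft. ΔE = E₁ − E₂ = 3.348 ft.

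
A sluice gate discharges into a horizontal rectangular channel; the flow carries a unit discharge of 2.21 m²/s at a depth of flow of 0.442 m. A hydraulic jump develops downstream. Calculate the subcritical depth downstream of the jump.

V₁ = q/y₁ = 2.21/0.442 = 5.00 m/s. Fr₁ = V₁/√(g·y₁) = 5.00/√(9.81×0.442) = 2.40.
By Bélanger, y₂/y₁ = ½[√(1 + 8Fr₁²) − 1] = ½[√47.13 − 1] = 2.93.
y₂ = 2.93 × 0.442 = 1.30 m.

y₂ = 1.30 m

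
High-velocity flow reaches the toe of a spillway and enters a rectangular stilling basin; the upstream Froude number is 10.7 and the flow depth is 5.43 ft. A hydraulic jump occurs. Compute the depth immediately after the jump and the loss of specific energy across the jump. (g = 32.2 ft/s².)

y₂ = 79.5 ft; ΔE = 235 ft

Fr₁ = 10.7 (given).
Sequent-depth ratio: y₂/y₁ = ½[√(1 + 8Fr₁²) − 1] = ½[√916.9 − 1] = 14.6.
y₂ = 14.6 × 5.43 = 79.5 ft.
Head loss: ΔE = (y₂ − y₁)³/(4y₁y₂) = (79.5 − 5.43)³/(4×5.43×79.5) = 406327/1727 = 235 ft.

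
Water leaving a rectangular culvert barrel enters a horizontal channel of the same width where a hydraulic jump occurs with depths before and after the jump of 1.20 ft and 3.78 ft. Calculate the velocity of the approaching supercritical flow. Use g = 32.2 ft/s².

For a rectangular channel the momentum equation gives q² = ½·g·y₁·y₂·(y₁ + y₂) = ½×32.2×1.20×3.78×4.98 = 364.
q = √364 = 19.1 ft²/s.
V₁ = q/y₁ = 19.1/1.20 = 15.9 ft/s.

V₁ = 15.9 ft/s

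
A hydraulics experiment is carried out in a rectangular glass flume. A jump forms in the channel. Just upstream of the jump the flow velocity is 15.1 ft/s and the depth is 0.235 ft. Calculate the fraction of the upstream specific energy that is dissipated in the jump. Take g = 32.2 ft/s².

Fr₁ = V₁/√(g·y₁) = 15.1/√(32.2×0.235) = 5.49.
Sequent-depth ratio: y₂/y₁ = ½[√(1 + 8Fr₁²) − 1] = ½[√242.1 − 1] = 7.28.
y₂ = 7.28 × 0.235 = 1.71 ft.
E₁ = y₁ + V₁²/2g = 3.78 ft. ΔE = (y₂ − y₁)³/(4y₁y₂) = 2.00 ft. ΔE/E₁ = 2.00/3.78 = 0.529.

ΔE/E₁ = 0.529 (52.9%)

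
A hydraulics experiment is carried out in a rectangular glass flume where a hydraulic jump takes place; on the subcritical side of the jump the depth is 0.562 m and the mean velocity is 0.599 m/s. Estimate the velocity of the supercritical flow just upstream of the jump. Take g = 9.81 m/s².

Fr₂ = V₂/√(g·y₂) = 0.599/√(9.81×0.562) = 0.255.
Applying the sequent-depth relation in reverse, y₁/y₂ = ½[√(1 + 8Fr₂²) − 1] = ½[√1.521 − 1] = 0.117.
y₁ = 0.117 × 0.562 = 0.0655 m.
V₁ = q/y₁ = 0.337/0.0655 = 5.14 m/s.

V₁ = 5.14 m/s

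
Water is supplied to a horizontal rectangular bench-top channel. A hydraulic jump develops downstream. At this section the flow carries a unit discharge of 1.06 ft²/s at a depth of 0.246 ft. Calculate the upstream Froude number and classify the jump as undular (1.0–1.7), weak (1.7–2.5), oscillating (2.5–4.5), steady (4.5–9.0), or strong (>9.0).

Fr₁ = 1.53; undular jump

V₁ = q/y₁ = 1.06/0.246 = 4.31 ft/s. Fr₁ = V₁/√(g·y₁) = 4.31/√(32.2×0.246) = 1.53.
Fr₁ = 1.53 lies in the undular range.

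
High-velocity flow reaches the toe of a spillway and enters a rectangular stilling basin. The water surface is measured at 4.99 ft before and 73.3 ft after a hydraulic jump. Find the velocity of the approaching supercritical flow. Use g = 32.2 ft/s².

For a rectangular channel the momentum equation gives q² = ½·g·y₁·y₂·(y₁ + y₂) = ½×32.2×4.99×73.3×78.3 = 461038.
q = √461038 = 679 ft²/s.
V₁ = q/y₁ = 679/4.99 = 136 ft/s.

V₁ = 136 ft/s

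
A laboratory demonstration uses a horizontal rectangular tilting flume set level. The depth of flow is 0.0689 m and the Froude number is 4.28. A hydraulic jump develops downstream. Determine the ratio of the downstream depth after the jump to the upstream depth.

y₂/y₁ = 5.57

Fr₁ = 4.28 (given).
Bélanger equation: y₂/y₁ = ½[√(1 + 8Fr₁²) − 1] = ½[√147.5 − 1] = 5.57.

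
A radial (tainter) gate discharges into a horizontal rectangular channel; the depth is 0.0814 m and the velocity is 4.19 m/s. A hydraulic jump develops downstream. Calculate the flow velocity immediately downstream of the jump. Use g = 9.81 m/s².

Fr₁ = V₁/√(g·y₁) = 4.19/√(9.81×0.0814) = 4.69.
Conjugate-depth relation: y₂/y₁ = ½[√(1 + 8Fr₁²) − 1] = ½[√176.9 − 1] = 6.15.
y₂ = 6.15 × 0.0814 = 0.501 m.
q = V₁·y₁ = 4.19 × 0.0814 = 0.341 m²/s.
V₂ = q/y₂ = 0.341/0.501 = 0.681 m/s.

V₂ = 0.681 m/s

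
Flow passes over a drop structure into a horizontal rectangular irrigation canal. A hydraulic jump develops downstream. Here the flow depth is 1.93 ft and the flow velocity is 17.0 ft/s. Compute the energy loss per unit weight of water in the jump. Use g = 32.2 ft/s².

ΔE = 0.749 ft

Fr₁ = V₁/√(g·y₁) = 17.0/√(32.2×1.93) = 2.16.
By Bélanger, y₂/y₁ = ½[√(1 + 8Fr₁²) − 1] = ½[√38.20 − 1] = 2.59.
y₂ = 2.59 × 1.93 = 5.00 ft.
Head loss: ΔE = (y₂ − y₁)³/(4y₁y₂) = (5.00 − 1.93)³/(4×1.93×5.00) = 28.9/38.6 = 0.749 ft.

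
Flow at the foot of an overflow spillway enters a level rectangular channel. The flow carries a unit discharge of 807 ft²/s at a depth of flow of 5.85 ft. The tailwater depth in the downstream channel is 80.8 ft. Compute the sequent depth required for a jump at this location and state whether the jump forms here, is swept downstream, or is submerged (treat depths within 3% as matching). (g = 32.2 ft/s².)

y₂ = 80.3 ft; the jump forms here

V₁ = q/y₁ = 807/5.85 = 138 ft/s. Fr₁ = V₁/√(g·y₁) = 138/√(32.2×5.85) = 10.1.
By Bélanger, y₂/y₁ = ½[√(1 + 8Fr₁²) − 1] = ½[√809.2 − 1] = 13.7.
y₂ = 13.7 × 5.85 = 80.3 ft.
Tailwater y_tw = 80.8 ft: y_tw ≈ y₂, so the jump forms here.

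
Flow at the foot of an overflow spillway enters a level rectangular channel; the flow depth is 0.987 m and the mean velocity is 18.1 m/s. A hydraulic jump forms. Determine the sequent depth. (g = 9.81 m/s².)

y₂ = 7.64 m

Fr₁ = V₁/√(g·y₁) = 18.1/√(9.81×0.987) = 5.82.
Conjugate-depth relation: y₂/y₁ = ½[√(1 + 8Fr₁²) − 1] = ½[√271.7 − 1] = 7.74.
y₂ = 7.74 × 0.987 = 7.64 m.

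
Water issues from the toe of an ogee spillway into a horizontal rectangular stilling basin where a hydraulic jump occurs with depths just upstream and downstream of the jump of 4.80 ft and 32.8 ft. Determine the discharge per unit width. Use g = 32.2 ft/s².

For a rectangular channel the momentum equation gives q² = ½·g·y₁·y₂·(y₁ + y₂) = ½×32.2×4.80×32.8×37.6 = 95308.
q = √95308 = 309 ft²/s.

q = 309 ft²/s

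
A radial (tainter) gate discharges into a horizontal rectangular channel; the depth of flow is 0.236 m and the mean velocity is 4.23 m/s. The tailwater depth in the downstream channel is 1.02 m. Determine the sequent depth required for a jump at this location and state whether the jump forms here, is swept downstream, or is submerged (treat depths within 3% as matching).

Fr₁ = V₁/√(g·y₁) = 4.23/√(9.81×0.236) = 2.78.
By Bélanger, y₂/y₁ = ½[√(1 + 8Fr₁²) − 1] = ½[√62.83 − 1] = 3.46.
y₂ = 3.46 × 0.236 = 0.817 m.
Tailwater y_tw = 1.02 m: y_tw > y₂, so the jump is submerged.

y₂ = 0.817 m; the jump is submerged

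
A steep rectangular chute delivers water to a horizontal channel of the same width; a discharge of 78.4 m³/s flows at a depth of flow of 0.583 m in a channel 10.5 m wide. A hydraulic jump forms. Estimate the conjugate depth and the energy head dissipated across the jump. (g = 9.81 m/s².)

y₂ = 4.13 m; ΔE = 4.64 m

q = Q/b = 78.4/10.5 = 7.47 m²/s; V₁ = q/y₁ = 12.8 m/s. Fr₁ = V₁/√(g·y₁) = 5.36.
From the momentum equation for a rectangular channel, y₂/y₁ = ½[√(1 + 8Fr₁²) − 1] = ½[√230.4 − 1] = 7.09.
y₂ = 7.09 × 0.583 = 4.13 m.
Head loss: ΔE = (y₂ − y₁)³/(4y₁y₂) = (4.13 − 0.583)³/(4×0.583×4.13) = 44.8/9.64 = 4.64 m.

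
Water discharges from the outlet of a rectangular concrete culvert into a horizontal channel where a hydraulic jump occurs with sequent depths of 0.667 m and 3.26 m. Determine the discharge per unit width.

For a rectangular channel the momentum equation gives q² = ½·g·y₁·y₂·(y₁ + y₂) = ½×9.81×0.667×3.26×3.93 = 41.9.
q = √41.9 = 6.47 m²/s.

q = 6.47 m²/s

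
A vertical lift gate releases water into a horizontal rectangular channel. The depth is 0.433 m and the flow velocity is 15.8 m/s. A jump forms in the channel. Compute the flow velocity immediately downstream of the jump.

V₂ = 1.53 m/s

Fr₁ = V₁/√(g·y₁) = 15.8/√(9.81×0.433) = 7.67.
Conjugate-depth relation: y₂/y₁ = ½[√(1 + 8Fr₁²) − 1] = ½[√471.2 − 1] = 10.4.
y₂ = 10.4 × 0.433 = 4.48 m.
q = V₁·y₁ = 15.8 × 0.433 = 6.84 m²/s.
V₂ = q/y₂ = 6.84/4.48 = 1.53 m/s.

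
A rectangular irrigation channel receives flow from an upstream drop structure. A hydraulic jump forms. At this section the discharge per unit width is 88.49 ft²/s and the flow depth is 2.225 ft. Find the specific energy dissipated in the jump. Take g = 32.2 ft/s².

V₁ = q/y₁ = 88.49/2.225 = 39.77 ft/s. Fr₁ = V₁/√(g·y₁) = 39.77/√(32.2×2.225) = 4.699.
By Bélanger, y₂/y₁ = ½[√(1 + 8Fr₁²) − 1] = ½[√177.62 − 1] = 6.164.
y₂ = 6.164 × 2.225 = 13.71 ft.
Head loss: ΔE = (y₂ − y₁)³/(4y₁y₂) = (13.71 − 2.225)³/(4×2.225×13.71) = 1517/122.1 = 12.43 ft.

ΔE = 12.43 ft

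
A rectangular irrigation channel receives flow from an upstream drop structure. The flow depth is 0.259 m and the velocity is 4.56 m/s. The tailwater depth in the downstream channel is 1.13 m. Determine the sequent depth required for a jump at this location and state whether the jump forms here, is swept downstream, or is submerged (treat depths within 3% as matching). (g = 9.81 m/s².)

y₂ = 0.926 m; the jump is submerged

Fr₁ = V₁/√(g·y₁) = 4.56/√(9.81×0.259) = 2.86.
Conjugate-depth relation: y₂/y₁ = ½[√(1 + 8Fr₁²) − 1] = ½[√66.47 − 1] = 3.58.
y₂ = 3.58 × 0.259 = 0.926 m.
Tailwater y_tw = 1.13 m: y_tw > y₂, so the jump is submerged.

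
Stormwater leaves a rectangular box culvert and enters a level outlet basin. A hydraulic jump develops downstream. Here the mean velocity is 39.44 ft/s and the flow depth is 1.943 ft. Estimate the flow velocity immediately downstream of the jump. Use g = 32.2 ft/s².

V₂ = 6.004 ft/s

Fr₁ = V₁/√(g·y₁) = 39.44/√(32.2×1.943) = 4.986.
By Bélanger, y₂/y₁ = ½[√(1 + 8Fr₁²) − 1] = ½[√199.90 − 1] = 6.569.
y₂ = 6.569 × 1.943 = 12.76 ft.
q = V₁·y₁ = 39.44 × 1.943 = 76.63 ft²/s.
V₂ = q/y₂ = 76.63/12.76 = 6.004 ft/s.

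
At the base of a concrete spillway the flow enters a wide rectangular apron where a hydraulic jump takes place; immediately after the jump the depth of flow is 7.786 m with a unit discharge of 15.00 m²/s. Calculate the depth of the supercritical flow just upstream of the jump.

y₁ = 0.6947 m

V₂ = q/y₂ = 15.00/7.786 = 1.927 m/s; Fr₂ = V₂/√(g·y₂) = 0.2204.
Since the conjugate-depth ratio holds either way, y₁/y₂ = ½[√(1 + 8Fr₂²) − 1] = ½[√1.3887 − 1] = 0.08922.
y₁ = 0.08922 × 7.786 = 0.6947 m.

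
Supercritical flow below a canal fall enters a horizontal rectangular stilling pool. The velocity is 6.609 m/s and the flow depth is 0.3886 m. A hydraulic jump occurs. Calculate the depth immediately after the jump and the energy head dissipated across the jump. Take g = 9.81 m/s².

Fr₁ = V₁/√(g·y₁) = 6.609/√(9.81×0.3886) = 3.385.
Bélanger equation: y₂/y₁ = ½[√(1 + 8Fr₁²) − 1] = ½[√92.662 − 1] = 4.313.
y₂ = 4.313 × 0.3886 = 1.676 m.
Head loss: ΔE = (y₂ − y₁)³/(4y₁y₂) = (1.676 − 0.3886)³/(4×0.3886×1.676) = 2.134/2.605 = 0.8191 m.

y₂ = 1.676 m; ΔE = 0.8191 m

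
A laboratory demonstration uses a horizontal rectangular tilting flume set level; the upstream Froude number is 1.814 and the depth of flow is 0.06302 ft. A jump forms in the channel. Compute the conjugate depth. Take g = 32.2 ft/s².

Fr₁ = 1.814 (given).
Bélanger equation: y₂/y₁ = ½[√(1 + 8Fr₁²) − 1] = ½[√27.325 − 1] = 2.114.
y₂ = 2.114 × 0.06302 = 0.1332 ft.

y₂ = 0.1332 ft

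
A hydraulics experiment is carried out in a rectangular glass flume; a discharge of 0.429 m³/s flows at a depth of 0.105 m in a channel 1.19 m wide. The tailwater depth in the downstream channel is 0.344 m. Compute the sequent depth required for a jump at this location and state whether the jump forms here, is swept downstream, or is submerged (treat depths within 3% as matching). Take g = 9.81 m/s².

y₂ = 0.453 m; the jump is swept downstream

q = Q/b = 0.429/1.19 = 0.361 m²/s; V₁ = q/y₁ = 3.43 m/s. Fr₁ = V₁/√(g·y₁) = 3.38.
Conjugate-depth relation: y₂/y₁ = ½[√(1 + 8Fr₁²) − 1] = ½[√92.55 − 1] = 4.31.
y₂ = 4.31 × 0.105 = 0.453 m.
Tailwater y_tw = 0.344 m: y_tw < y₂, so the jump is swept downstream.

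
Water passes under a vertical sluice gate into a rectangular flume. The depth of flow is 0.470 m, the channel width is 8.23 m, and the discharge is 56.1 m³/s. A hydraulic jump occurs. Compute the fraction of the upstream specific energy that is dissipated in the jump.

ΔE/E₁ = 0.608 (60.8%)

q = Q/b = 56.1/8.23 = 6.82 m²/s; V₁ = q/y₁ = 14.5 m/s. Fr₁ = V₁/√(g·y₁) = 6.75.
From the momentum equation for a rectangular channel, y₂/y₁ = ½[√(1 + 8Fr₁²) − 1] = ½[√366.0 − 1] = 9.07.
y₂ = 9.07 × 0.470 = 4.26 m.
E₁ = y₁ + V₁²/2g = 11.2 m. ΔE = (y₂ − y₁)³/(4y₁y₂) = 6.80 m. ΔE/E₁ = 6.80/11.2 = 0.608.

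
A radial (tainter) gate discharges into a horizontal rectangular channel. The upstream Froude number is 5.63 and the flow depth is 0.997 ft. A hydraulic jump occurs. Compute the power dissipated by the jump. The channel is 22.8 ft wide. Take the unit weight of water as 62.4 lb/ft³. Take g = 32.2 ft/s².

P = 745 hp

Fr₁ = 5.63 (given).
Sequent-depth ratio: y₂/y₁ = ½[√(1 + 8Fr₁²) − 1] = ½[√254.6 − 1] = 7.48.
y₂ = 7.48 × 0.997 = 7.46 ft.
V₁ = Fr₁·√(g·y₁) = 5.63×√(32.2×0.997) = 31.9 ft/s; q = V₁·y₁ = 31.8 ft²/s. V₂ = q/y₂ = 31.8/7.46 = 4.27 ft/s. E₁ = y₁ + V₁²/2g = 16.8 ft; E₂ = y₂ + V₂²/2g = 7.74 ft. ΔE = E₁ − E₂ = 9.06 ft.
Q = q·b = 31.8 × 22.8 = 725 cfs. P = γ·Q·ΔE/550 = 62.4 × 725 × 9.06 / 550 = 745 hp.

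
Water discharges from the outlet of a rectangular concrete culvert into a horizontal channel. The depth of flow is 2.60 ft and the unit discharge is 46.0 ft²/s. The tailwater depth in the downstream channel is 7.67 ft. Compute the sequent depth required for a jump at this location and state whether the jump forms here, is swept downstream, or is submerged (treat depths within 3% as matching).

y₂ = 5.93 ft; the jump is submerged

V₁ = q/y₁ = 46.0/2.60 = 17.7 ft/s. Fr₁ = V₁/√(g·y₁) = 17.7/√(32.2×2.60) = 1.93.
From the momentum equation for a rectangular channel, y₂/y₁ = ½[√(1 + 8Fr₁²) − 1] = ½[√30.91 − 1] = 2.28.
y₂ = 2.28 × 2.60 = 5.93 ft.
Tailwater y_tw = 7.67 ft: y_tw > y₂, so the jump is submerged.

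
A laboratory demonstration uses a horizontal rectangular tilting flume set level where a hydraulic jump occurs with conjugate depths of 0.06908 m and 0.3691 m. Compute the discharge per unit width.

For a rectangular channel the momentum equation gives q² = ½·g·y₁·y₂·(y₁ + y₂) = ½×9.81×0.06908×0.3691×0.4382 = 0.05480.
q = √0.05480 = 0.2341 m²/s.

q = 0.2341 m²/s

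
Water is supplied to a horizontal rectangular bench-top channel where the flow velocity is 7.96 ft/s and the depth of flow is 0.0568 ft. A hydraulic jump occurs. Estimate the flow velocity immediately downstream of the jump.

V₂ = 1.02 ft/s

Fr₁ = V₁/√(g·y₁) = 7.96/√(32.2×0.0568) = 5.89.
Conjugate-depth relation: y₂/y₁ = ½[√(1 + 8Fr₁²) − 1] = ½[√278.1 − 1] = 7.84.
y₂ = 7.84 × 0.0568 = 0.445 ft.
q = V₁·y₁ = 7.96 × 0.0568 = 0.452 ft²/s.
V₂ = q/y₂ = 0.452/0.445 = 1.02 ft/s.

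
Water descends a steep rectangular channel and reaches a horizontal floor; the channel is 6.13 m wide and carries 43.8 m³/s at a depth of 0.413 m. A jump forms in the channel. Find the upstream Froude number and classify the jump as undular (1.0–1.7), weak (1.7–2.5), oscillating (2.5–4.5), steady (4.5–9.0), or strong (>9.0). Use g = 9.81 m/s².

Fr₁ = 8.60; steady jump

q = Q/b = 43.8/6.13 = 7.15 m²/s; V₁ = q/y₁ = 17.3 m/s. Fr₁ = V₁/√(g·y₁) = 8.60.
Fr₁ = 8.60 lies in the steady range.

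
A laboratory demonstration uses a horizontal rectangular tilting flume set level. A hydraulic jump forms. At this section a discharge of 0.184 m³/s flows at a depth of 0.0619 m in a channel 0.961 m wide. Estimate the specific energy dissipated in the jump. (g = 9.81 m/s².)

q = Q/b = 0.184/0.961 = 0.191 m²/s; V₁ = q/y₁ = 3.09 m/s. Fr₁ = V₁/√(g·y₁) = 3.97.
Sequent-depth ratio: y₂/y₁ = ½[√(1 + 8Fr₁²) − 1] = ½[√127.0 − 1] = 5.14.
y₂ = 5.14 × 0.0619 = 0.318 m.
Head loss: ΔE = (y₂ − y₁)³/(4y₁y₂) = (0.318 − 0.0619)³/(4×0.0619×0.318) = 0.0168/0.0787 = 0.213 m.

ΔE = 0.213 m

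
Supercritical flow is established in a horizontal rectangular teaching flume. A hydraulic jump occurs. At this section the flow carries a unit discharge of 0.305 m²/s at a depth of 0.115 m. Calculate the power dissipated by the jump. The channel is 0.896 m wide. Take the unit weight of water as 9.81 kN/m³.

P = 0.222 kW

V₁ = q/y₁ = 0.305/0.115 = 2.65 m/s. Fr₁ = V₁/√(g·y₁) = 2.65/√(9.81×0.115) = 2.50.
By Bélanger, y₂/y₁ = ½[√(1 + 8Fr₁²) − 1] = ½[√50.88 − 1] = 3.07.
y₂ = 3.07 × 0.115 = 0.353 m.
Head loss: ΔE = (y₂ − y₁)³/(4y₁y₂) = (0.353 − 0.115)³/(4×0.115×0.353) = 0.0134/0.162 = 0.0827 m.
Q = q·b = 0.305 × 0.896 = 0.273 m³/s. P = γ·Q·ΔE = 9.81 × 0.273 × 0.0827 = 0.222 kW.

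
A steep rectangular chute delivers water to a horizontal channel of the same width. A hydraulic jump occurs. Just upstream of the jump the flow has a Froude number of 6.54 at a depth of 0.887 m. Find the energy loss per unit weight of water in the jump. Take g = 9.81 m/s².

ΔE = 11.8 m

Fr₁ = 6.54 (given).
Bélanger equation: y₂/y₁ = ½[√(1 + 8Fr₁²) − 1] = ½[√343.2 − 1] = 8.76.
y₂ = 8.76 × 0.887 = 7.77 m.
V₁ = Fr₁·√(g·y₁) = 6.54×√(9.81×0.887) = 19.3 m/s; q = V₁·y₁ = 17.1 m²/s. V₂ = q/y₂ = 17.1/7.77 = 2.20 m/s. E₁ = y₁ + V₁²/2g = 19.9 m; E₂ = y₂ + V₂²/2g = 8.02 m. ΔE = E₁ − E₂ = 11.8 m.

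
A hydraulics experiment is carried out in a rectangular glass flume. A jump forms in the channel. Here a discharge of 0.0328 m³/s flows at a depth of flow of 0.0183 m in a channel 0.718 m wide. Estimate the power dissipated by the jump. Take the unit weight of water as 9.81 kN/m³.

P = 0.0602 kW

q = Q/b = 0.0328/0.718 = 0.0457 m²/s; V₁ = q/y₁ = 2.50 m/s. Fr₁ = V₁/√(g·y₁) = 5.89.
Bélanger equation: y₂/y₁ = ½[√(1 + 8Fr₁²) − 1] = ½[√278.7 − 1] = 7.85.
y₂ = 7.85 × 0.0183 = 0.144 m.
Head loss: ΔE = (y₂ − y₁)³/(4y₁y₂) = (0.144 − 0.0183)³/(4×0.0183×0.144) = 0.00197/0.0105 = 0.187 m.
P = γ·Q·ΔE = 9.81 × 0.0328 × 0.187 = 0.0602 kW.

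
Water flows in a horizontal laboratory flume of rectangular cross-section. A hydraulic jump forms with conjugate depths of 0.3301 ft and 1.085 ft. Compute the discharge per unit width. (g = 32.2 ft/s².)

For a rectangular channel the momentum equation gives q² = ½·g·y₁·y₂·(y₁ + y₂) = ½×32.2×0.3301×1.085×1.415 = 8.160.
q = √8.160 = 2.857 ft²/s.

q = 2.857 ft²/s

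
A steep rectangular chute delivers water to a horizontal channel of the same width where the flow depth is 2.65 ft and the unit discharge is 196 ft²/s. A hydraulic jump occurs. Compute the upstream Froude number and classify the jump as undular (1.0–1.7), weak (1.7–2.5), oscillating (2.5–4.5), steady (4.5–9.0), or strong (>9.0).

V₁ = q/y₁ = 196/2.65 = 74.0 ft/s. Fr₁ = V₁/√(g·y₁) = 74.0/√(32.2×2.65) = 8.01.
Fr₁ = 8.01 lies in the steady range.

Fr₁ = 8.01; steady jump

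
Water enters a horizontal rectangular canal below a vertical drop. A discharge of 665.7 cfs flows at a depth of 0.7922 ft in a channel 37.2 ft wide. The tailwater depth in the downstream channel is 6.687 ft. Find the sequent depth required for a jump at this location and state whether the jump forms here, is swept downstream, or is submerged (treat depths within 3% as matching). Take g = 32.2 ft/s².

q = Q/b = 665.7/37.2 = 17.90 ft²/s; V₁ = q/y₁ = 22.59 ft/s. Fr₁ = V₁/√(g·y₁) = 4.473.
Bélanger equation: y₂/y₁ = ½[√(1 + 8Fr₁²) − 1] = ½[√161.03 − 1] = 5.845.
y₂ = 5.845 × 0.7922 = 4.630 ft.
Tailwater y_tw = 6.687 ft: y_tw > y₂, so the jump is submerged.

y₂ = 4.630 ft; the jump is submerged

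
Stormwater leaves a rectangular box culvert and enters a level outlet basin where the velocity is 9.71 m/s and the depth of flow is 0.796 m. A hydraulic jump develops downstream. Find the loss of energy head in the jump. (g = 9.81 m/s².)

ΔE = 1.82 m

Fr₁ = V₁/√(g·y₁) = 9.71/√(9.81×0.796) = 3.47.
Bélanger equation: y₂/y₁ = ½[√(1 + 8Fr₁²) − 1] = ½[√97.59 − 1] = 4.44.
y₂ = 4.44 × 0.796 = 3.53 m.
Head loss: ΔE = (y₂ − y₁)³/(4y₁y₂) = (3.53 − 0.796)³/(4×0.796×3.53) = 20.5/11.3 = 1.82 m.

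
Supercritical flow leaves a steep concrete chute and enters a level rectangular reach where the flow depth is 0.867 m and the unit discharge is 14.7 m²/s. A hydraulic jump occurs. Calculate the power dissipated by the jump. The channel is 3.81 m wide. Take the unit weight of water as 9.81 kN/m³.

P = 4707 kW

V₁ = q/y₁ = 14.7/0.867 = 17.0 m/s. Fr₁ = V₁/√(g·y₁) = 17.0/√(9.81×0.867) = 5.81.
Bélanger equation: y₂/y₁ = ½[√(1 + 8Fr₁²) − 1] = ½[√271.4 − 1] = 7.74.
y₂ = 7.74 × 0.867 = 6.71 m.
V₂ = q/y₂ = 14.7/6.71 = 2.19 m/s. E₁ = y₁ + V₁²/2g = 15.5 m; E₂ = y₂ + V₂²/2g = 6.95 m. ΔE = E₁ − E₂ = 8.57 m.
Q = q·b = 14.7 × 3.81 = 56.0 m³/s. P = γ·Q·ΔE = 9.81 × 56.0 × 8.57 = 4707 kW.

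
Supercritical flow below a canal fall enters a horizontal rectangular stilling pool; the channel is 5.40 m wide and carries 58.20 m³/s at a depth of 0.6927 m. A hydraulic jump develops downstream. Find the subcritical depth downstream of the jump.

y₂ = 5.511 m

q = Q/b = 58.20/5.40 = 10.78 m²/s; V₁ = q/y₁ = 15.56 m/s. Fr₁ = V₁/√(g·y₁) = 5.969.
From the momentum equation for a rectangular channel, y₂/y₁ = ½[√(1 + 8Fr₁²) − 1] = ½[√286.00 − 1] = 7.956.
y₂ = 7.956 × 0.6927 = 5.511 m.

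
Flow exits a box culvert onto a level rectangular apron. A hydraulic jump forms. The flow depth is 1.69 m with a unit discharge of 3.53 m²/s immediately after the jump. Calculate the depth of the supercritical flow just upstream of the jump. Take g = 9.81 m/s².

V₂ = q/y₂ = 3.53/1.69 = 2.09 m/s; Fr₂ = V₂/√(g·y₂) = 0.513.
The Bélanger relation is symmetric: y₁/y₂ = ½[√(1 + 8Fr₂²) − 1] = ½[√3.105 − 1] = 0.381.
y₁ = 0.381 × 1.69 = 0.644 m.

y₁ = 0.644 m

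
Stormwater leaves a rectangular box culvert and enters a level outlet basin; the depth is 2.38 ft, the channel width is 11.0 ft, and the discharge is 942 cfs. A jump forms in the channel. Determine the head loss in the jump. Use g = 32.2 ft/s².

ΔE = 9.08 ft

q = Q/b = 942/11.0 = 85.6 ft²/s; V₁ = q/y₁ = 36.0 ft/s. Fr₁ = V₁/√(g·y₁) = 4.11.
Sequent-depth ratio: y₂/y₁ = ½[√(1 + 8Fr₁²) − 1] = ½[√136.2 − 1] = 5.33.
y₂ = 5.33 × 2.38 = 12.7 ft.
V₂ = q/y₂ = 85.6/12.7 = 6.75 ft/s. E₁ = y₁ + V₁²/2g = 22.5 ft; E₂ = y₂ + V₂²/2g = 13.4 ft. ΔE = E₁ − E₂ = 9.08 ft.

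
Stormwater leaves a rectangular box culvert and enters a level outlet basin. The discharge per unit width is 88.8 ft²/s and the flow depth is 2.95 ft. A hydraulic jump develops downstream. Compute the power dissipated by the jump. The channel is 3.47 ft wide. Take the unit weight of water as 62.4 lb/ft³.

P = 161 hp

V₁ = q/y₁ = 88.8/2.95 = 30.1 ft/s. Fr₁ = V₁/√(g·y₁) = 30.1/√(32.2×2.95) = 3.09.
Sequent-depth ratio: y₂/y₁ = ½[√(1 + 8Fr₁²) − 1] = ½[√77.31 − 1] = 3.90.
y₂ = 3.90 × 2.95 = 11.5 ft.
Head loss: ΔE = (y₂ − y₁)³/(4y₁y₂) = (11.5 − 2.95)³/(4×2.95×11.5) = 624/136 = 4.60 ft.
Q = q·b = 88.8 × 3.47 = 308 cfs. P = γ·Q·ΔE/550 = 62.4 × 308 × 4.60 / 550 = 161 hp.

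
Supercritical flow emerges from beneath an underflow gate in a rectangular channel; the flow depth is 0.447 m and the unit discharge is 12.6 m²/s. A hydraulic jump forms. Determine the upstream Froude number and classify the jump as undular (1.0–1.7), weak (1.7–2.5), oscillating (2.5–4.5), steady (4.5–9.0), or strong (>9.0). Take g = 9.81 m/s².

Fr₁ = 13.5; strong jump

V₁ = q/y₁ = 12.6/0.447 = 28.2 m/s. Fr₁ = V₁/√(g·y₁) = 28.2/√(9.81×0.447) = 13.5.
Fr₁ = 13.5 lies in the strong range.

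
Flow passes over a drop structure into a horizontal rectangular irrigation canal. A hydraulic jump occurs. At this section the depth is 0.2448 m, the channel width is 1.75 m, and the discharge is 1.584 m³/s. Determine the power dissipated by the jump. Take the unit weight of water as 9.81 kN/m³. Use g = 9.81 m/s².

P = 2.280 kW

q = Q/b = 1.584/1.75 = 0.9051 m²/s; V₁ = q/y₁ = 3.697 m/s. Fr₁ = V₁/√(g·y₁) = 2.386.
Sequent-depth ratio: y₂/y₁ = ½[√(1 + 8Fr₁²) − 1] = ½[√46.543 − 1] = 2.911.
y₂ = 2.911 × 0.2448 = 0.7126 m.
V₂ = q/y₂ = 0.9051/0.7126 = 1.270 m/s. E₁ = y₁ + V₁²/2g = 0.9416 m; E₂ = y₂ + V₂²/2g = 0.7949 m. ΔE = E₁ − E₂ = 0.1467 m.
P = γ·Q·ΔE = 9.81 × 1.584 × 0.1467 = 2.280 kW.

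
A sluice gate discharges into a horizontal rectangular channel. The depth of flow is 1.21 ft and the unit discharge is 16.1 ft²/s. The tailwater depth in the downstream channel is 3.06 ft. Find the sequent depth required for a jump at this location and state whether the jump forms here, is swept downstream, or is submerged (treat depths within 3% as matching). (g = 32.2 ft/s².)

V₁ = q/y₁ = 16.1/1.21 = 13.3 ft/s. Fr₁ = V₁/√(g·y₁) = 13.3/√(32.2×1.21) = 2.13.
From the momentum equation for a rectangular channel, y₂/y₁ = ½[√(1 + 8Fr₁²) − 1] = ½[√37.35 − 1] = 2.56.
y₂ = 2.56 × 1.21 = 3.09 ft.
Tailwater y_tw = 3.06 ft: y_tw ≈ y₂, so the jump forms here.

y₂ = 3.09 ft; the jump forms here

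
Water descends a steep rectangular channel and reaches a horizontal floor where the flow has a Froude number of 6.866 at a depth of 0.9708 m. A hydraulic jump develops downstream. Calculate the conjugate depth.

Fr₁ = 6.866 (given).
Bélanger equation: y₂/y₁ = ½[√(1 + 8Fr₁²) − 1] = ½[√378.14 − 1] = 9.223.
y₂ = 9.223 × 0.9708 = 8.954 m.

y₂ = 8.954 m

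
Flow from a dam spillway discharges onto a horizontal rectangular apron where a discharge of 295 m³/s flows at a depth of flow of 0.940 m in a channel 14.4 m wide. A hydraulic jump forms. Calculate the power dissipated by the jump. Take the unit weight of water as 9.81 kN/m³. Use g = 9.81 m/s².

P = 45744 kW

q = Q/b = 295/14.4 = 20.5 m²/s; V₁ = q/y₁ = 21.8 m/s. Fr₁ = V₁/√(g·y₁) = 7.18.
Conjugate-depth relation: y₂/y₁ = ½[√(1 + 8Fr₁²) − 1] = ½[√413.1 − 1] = 9.66.
y₂ = 9.66 × 0.940 = 9.08 m.
Head loss: ΔE = (y₂ − y₁)³/(4y₁y₂) = (9.08 − 0.940)³/(4×0.940×9.08) = 540/34.1 = 15.8 m.
P = γ·Q·ΔE = 9.81 × 295 × 15.8 = 45744 kW.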